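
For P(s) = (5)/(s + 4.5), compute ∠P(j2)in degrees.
Substitute s = j*2: P(j2) = 0.927835 - 0.412371j.
∠P(j2) = atan2(Im, Re) = atan2(-0.412371, 0.927835) = -23.96°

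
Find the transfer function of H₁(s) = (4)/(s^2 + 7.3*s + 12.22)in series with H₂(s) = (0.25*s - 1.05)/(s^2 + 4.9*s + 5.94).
Series: H = H₁ · H₂ = (n₁·n₂)/(d₁·d₂).
Num: n₁·n₂ = s - 4.2. Den: d₁·d₂ = s^4 + 12.2*s^3 + 53.93*s^2 + 103.24*s + 72.5868.
H(s) = (s - 4.2)/(s^4 + 12.2*s^3 + 53.93*s^2 + 103.24*s + 72.5868)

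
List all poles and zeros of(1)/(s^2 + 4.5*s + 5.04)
Set denominator = 0: s^2 + 4.5*s + 5.04 = (s + 2.4)(s + 2.1) = 0 → Poles: -2.1, -2.4
Numerator is a nonzero constant (1) → Zeros: none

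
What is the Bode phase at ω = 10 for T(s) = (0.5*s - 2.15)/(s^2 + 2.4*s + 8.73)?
Substitute s = j*10: T(j10) = 0.0355067 - 0.0454458j.
∠T(j10) = atan2(Im, Re) = atan2(-0.0454458, 0.0355067) = -52.00°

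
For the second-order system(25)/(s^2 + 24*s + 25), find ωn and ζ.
Standard form: ωn²/(s²+2ζωn·s+ωn²).
const=25=ωn² → ωn=5, s coeff=24=2ζωn → ζ=2.4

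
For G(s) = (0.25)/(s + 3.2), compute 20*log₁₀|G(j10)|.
Substitute s = j*10: G(j10) = 0.00725689 - 0.0226778j.
|G(j10)| = sqrt(Re² + Im²) = 0.02381.
20*log₁₀(0.02381) = -32.46 dB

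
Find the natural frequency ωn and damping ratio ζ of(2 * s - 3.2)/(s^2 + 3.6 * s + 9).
Underdamped: complex pole -1.8 + 2.4j. ωn = |pole| = 3, ζ = -Re(pole)/ωn = 0.6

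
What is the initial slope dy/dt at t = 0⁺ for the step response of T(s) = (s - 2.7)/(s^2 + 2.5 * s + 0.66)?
IVT: y'(0⁺) = lim_{s→∞} s²·Y(s) = lim_{s→∞} s·T(s).
deg(num) = 1, deg(den) = 2, relative degree = 1, so s·T(s) → (leading num)/(leading den) = 1/1 = 1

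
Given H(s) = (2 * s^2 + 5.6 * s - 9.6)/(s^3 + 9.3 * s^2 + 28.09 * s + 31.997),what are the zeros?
Set numerator = 0: 2*s^2 + 5.6*s - 9.6 = 2*(s - 1.2)(s + 4) = 0 → Zeros: -4, 1.2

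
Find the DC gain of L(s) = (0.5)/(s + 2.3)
DC gain = L(0) = num(0)/den(0) = 0.5/2.3 = 0.2174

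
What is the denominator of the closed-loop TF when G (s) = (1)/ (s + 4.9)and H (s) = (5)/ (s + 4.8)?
Characteristic poly = G_den * H_den + G_num * H_num = (s^2 + 9.7*s + 23.52) + (5) = s^2 + 9.7*s + 28.52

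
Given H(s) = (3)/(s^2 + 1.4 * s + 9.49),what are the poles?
Set denominator = 0: s^2 + 1.4*s + 9.49 = 0 → Poles: -0.7 + 3j, -0.7 - 3j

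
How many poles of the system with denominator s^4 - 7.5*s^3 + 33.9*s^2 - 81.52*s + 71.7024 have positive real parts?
s^4 - 7.5*s^3 + 33.9*s^2 - 81.52*s + 71.7024 = (s - 2.2)(s - 2.1)(s^2 - 3.2*s + 15.52). Poles: 1.6 + 3.6j, 1.6 - 3.6j, 2.1, 2.2. RHP poles (Re>0): 4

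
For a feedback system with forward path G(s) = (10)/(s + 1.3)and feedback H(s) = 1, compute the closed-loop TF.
Closed-loop T = G/(1+GH).
Numerator: G_num * H_den = 10.
Denominator: G_den * H_den + G_num * H_num = (s + 1.3) + (10) = s + 11.3.
T(s) = (10)/(s + 11.3)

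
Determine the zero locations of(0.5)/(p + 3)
Numerator is a nonzero constant (0.5) → Zeros: none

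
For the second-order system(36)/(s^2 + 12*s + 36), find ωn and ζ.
Standard form: ωn²/(s²+2ζωn·s+ωn²).
const=36=ωn² → ωn=6, s coeff=12=2ζωn → ζ=1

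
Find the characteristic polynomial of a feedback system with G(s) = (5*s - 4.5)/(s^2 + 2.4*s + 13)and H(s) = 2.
Characteristic poly = G_den * H_den + G_num * H_num = (s^2 + 2.4*s + 13) + (10*s - 9) = s^2 + 12.4*s + 4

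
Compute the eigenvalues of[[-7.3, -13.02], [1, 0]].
Eigenvalues solve det(λI - A) = 0.
Characteristic polynomial: λ^2 + 7.3*λ + 13.02 = 0.
Factor: (λ + 4.2)(λ + 3.1) = 0.
Roots: -3.1, -4.2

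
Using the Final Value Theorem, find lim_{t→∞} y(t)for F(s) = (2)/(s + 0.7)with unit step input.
FVT: lim_{t→∞} y(t) = lim_{s→0} s*Y(s) where Y(s) = F(s)/s.
= lim_{s→0} F(s) = F(0) = num(0)/den(0) = 2/0.7 = 2.857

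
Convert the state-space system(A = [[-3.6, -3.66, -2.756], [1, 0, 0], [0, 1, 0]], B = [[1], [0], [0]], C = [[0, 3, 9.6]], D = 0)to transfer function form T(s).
T(s) = C(sI - A)⁻¹B + D.
Characteristic polynomial det(sI - A) = s^3 + 3.6*s^2 + 3.66*s + 2.756.
Numerator from C·adj(sI-A)·B + D·det(sI-A) = 3*s + 9.6.
T(s) = (3*s + 9.6)/(s^3 + 3.6*s^2 + 3.66*s + 2.756)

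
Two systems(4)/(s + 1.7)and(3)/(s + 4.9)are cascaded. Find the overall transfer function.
Series: H = H₁ · H₂ = (n₁·n₂)/(d₁·d₂).
Num: n₁·n₂ = 12. Den: d₁·d₂ = s^2 + 6.6*s + 8.33.
H(s) = (12)/(s^2 + 6.6*s + 8.33)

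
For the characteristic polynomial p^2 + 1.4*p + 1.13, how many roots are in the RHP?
Poles: -0.7 + 0.8j, -0.7 - 0.8j. RHP poles (Re>0): 0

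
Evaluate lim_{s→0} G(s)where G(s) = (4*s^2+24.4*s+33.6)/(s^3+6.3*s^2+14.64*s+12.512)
DC gain = G(0) = num(0)/den(0) = 33.6/12.512 = 2.685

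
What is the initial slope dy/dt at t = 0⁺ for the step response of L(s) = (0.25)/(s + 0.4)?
IVT: y'(0⁺) = lim_{s→∞} s²·Y(s) = lim_{s→∞} s·L(s).
deg(num) = 0, deg(den) = 1, relative degree = 1, so s·L(s) → (leading num)/(leading den) = 0.25/1 = 0.25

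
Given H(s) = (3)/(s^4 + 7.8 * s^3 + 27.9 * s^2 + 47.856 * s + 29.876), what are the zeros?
Numerator is a nonzero constant (3) → Zeros: none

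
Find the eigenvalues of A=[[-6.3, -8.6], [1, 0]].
Eigenvalues solve det(λI - A) = 0.
Characteristic polynomial: λ^2 + 6.3*λ + 8.6 = 0.
Factor: (λ + 2)(λ + 4.3) = 0.
Roots: -2, -4.3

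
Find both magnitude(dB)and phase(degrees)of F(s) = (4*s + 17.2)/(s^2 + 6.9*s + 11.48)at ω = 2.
Substitute s = j*2: F(j2) = 0.970233 - 0.720483j.
|F| = 20*log₁₀(sqrt(Re²+Im²)) = 1.64 dB.
∠F = atan2(Im, Re) = -36.60°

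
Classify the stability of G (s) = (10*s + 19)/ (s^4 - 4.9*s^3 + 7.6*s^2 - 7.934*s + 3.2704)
Denominator: s^4 - 4.9*s^3 + 7.6*s^2 - 7.934*s + 3.2704 = (s - 0.7)(s - 3.2)(s^2 - s + 1.46). Poles: 0.5 + 1.1j, 0.5 - 1.1j, 0.7, 3.2. Unstable (4 pole(s) in RHP)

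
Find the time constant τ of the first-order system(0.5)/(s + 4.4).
First-order system: τ = -1/pole. Pole = -4.4. τ = -1/(-4.4) = 0.2273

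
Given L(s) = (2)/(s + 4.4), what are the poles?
Set denominator = 0: s + 4.4 = 0 → Poles: -4.4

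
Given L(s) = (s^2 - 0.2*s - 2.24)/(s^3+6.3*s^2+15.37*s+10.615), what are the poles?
Set denominator = 0: s^3 + 6.3*s^2 + 15.37*s + 10.615 = (s + 1.1)(s^2 + 5.2*s + 9.65) = 0 → Poles: -1.1, -2.6 + 1.7j, -2.6 - 1.7j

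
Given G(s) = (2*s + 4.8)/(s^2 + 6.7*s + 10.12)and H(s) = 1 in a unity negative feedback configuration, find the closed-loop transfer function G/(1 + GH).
Closed-loop T = G/(1+GH).
Numerator: G_num * H_den = 2*s + 4.8.
Denominator: G_den * H_den + G_num * H_num = (s^2 + 6.7*s + 10.12) + (2*s + 4.8) = s^2 + 8.7*s + 14.92.
T(s) = (2*s + 4.8)/(s^2 + 8.7*s + 14.92)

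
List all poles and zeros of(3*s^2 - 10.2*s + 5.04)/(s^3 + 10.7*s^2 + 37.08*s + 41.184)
Set denominator = 0: s^3 + 10.7*s^2 + 37.08*s + 41.184 = (s + 4.4)(s + 2.4)(s + 3.9) = 0 → Poles: -2.4, -3.9, -4.4
Set numerator = 0: 3*s^2 - 10.2*s + 5.04 = 3*(s - 0.6)(s - 2.8) = 0 → Zeros: 0.6, 2.8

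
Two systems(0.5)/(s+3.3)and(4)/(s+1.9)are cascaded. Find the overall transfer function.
Series: H = H₁ · H₂ = (n₁·n₂)/(d₁·d₂).
Num: n₁·n₂ = 2. Den: d₁·d₂ = s^2 + 5.2*s + 6.27.
H(s) = (2)/(s^2 + 5.2*s + 6.27)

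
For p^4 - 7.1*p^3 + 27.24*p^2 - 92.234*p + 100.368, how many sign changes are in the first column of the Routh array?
Routh array:
p^4: [1, 27.24, 100.368]; p^3: [-7.1, -92.234]; p^2: [14.2493, 100.368]; p^1: [-42.2236]; p^0: [100.368]
First column: [1, -7.1, 14.2493, -42.2236, 100.368]. Sign changes = 4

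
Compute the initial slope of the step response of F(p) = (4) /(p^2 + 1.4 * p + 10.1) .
IVT: y'(0⁺) = lim_{p→∞} p²·Y(p) = lim_{p→∞} p·F(p).
deg(num) = 0, deg(den) = 2, relative degree = 2 ≥ 2, so p·F(p) → 0. Initial slope = 0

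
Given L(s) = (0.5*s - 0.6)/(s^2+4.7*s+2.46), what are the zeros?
Set numerator = 0: 0.5*s - 0.6 = 0 → Zeros: 1.2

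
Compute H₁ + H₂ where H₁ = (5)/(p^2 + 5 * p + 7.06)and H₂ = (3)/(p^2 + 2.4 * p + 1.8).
Parallel: H = H₁ + H₂ = (n₁·d₂ + n₂·d₁)/(d₁·d₂).
n₁·d₂ = 5*p^2 + 12*p + 9. n₂·d₁ = 3*p^2 + 15*p + 21.18. Sum = 8*p^2 + 27*p + 30.18. d₁·d₂ = p^4 + 7.4*p^3 + 20.86*p^2 + 25.944*p + 12.708.
H(p) = (8*p^2 + 27*p + 30.18)/(p^4 + 7.4*p^3 + 20.86*p^2 + 25.944*p + 12.708)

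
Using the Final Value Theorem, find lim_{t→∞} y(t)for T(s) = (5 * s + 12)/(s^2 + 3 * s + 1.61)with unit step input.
FVT: lim_{t→∞} y(t) = lim_{s→0} s*Y(s) where Y(s) = T(s)/s.
= lim_{s→0} T(s) = T(0) = num(0)/den(0) = 12/1.61 = 7.453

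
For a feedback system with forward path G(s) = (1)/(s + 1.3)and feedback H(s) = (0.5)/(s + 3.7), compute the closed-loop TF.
Closed-loop T = G/(1+GH).
Numerator: G_num * H_den = s + 3.7.
Denominator: G_den * H_den + G_num * H_num = (s^2 + 5*s + 4.81) + (0.5) = s^2 + 5*s + 5.31.
T(s) = (s + 3.7)/(s^2 + 5*s + 5.31)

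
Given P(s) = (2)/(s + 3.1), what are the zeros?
Numerator is a nonzero constant (2) → Zeros: none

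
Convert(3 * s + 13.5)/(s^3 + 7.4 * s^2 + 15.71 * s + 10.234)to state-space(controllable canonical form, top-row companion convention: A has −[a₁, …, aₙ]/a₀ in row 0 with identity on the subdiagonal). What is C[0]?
Reachable canonical form: C = numerator coefficients (right-aligned, zero-padded to length n).
num = 3*s + 13.5, C = [[0, 3, 13.5]].
C[0] = 0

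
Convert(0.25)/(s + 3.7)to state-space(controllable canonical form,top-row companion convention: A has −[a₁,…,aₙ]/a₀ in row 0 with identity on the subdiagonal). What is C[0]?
Reachable canonical form: C = numerator coefficients (right-aligned, zero-padded to length n).
num = 0.25, C = [[0.25]].
C[0] = 0.25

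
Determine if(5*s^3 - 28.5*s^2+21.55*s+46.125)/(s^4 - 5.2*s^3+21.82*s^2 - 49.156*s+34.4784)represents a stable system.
Denominator: s^4 - 5.2*s^3 + 21.82*s^2 - 49.156*s + 34.4784 = (s - 2.2)(s - 1.2)(s^2 - 1.8*s + 13.06). Poles: 0.9 + 3.5j, 0.9 - 3.5j, 1.2, 2.2. All Re(p)<0: No (unstable)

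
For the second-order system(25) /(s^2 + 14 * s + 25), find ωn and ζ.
Standard form: ωn²/(s²+2ζωn·s+ωn²).
const=25=ωn² → ωn=5, s coeff=14=2ζωn → ζ=1.4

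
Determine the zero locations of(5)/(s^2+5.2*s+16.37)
Numerator is a nonzero constant (5) → Zeros: none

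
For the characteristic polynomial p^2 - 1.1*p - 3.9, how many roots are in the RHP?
p^2 - 1.1*p - 3.9 = (p - 2.6)(p + 1.5). Poles: -1.5, 2.6. RHP poles (Re>0): 1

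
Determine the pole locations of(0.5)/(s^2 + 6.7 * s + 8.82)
Set denominator = 0: s^2 + 6.7*s + 8.82 = (s + 1.8)(s + 4.9) = 0 → Poles: -1.8, -4.9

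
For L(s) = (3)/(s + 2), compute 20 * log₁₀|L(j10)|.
Substitute s = j*10: L(j10) = 0.0576923 - 0.288462j.
|L(j10)| = sqrt(Re² + Im²) = 0.2942.
20*log₁₀(0.2942) = -10.63 dB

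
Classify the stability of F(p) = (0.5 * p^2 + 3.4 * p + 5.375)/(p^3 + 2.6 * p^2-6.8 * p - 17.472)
Denominator: p^3 + 2.6*p^2 - 6.8*p - 17.472 = (p - 2.6)(p + 2.8)(p + 2.4). Poles: -2.4, -2.8, 2.6. Unstable (1 pole(s) in RHP)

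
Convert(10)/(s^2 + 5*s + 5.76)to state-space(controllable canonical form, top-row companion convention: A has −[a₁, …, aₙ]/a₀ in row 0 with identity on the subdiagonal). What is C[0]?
Reachable canonical form: C = numerator coefficients (right-aligned, zero-padded to length n).
num = 10, C = [[0, 10]].
C[0] = 0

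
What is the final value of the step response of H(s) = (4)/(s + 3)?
FVT: lim_{t→∞} y(t) = lim_{s→0} s*Y(s) where Y(s) = H(s)/s.
= lim_{s→0} H(s) = H(0) = num(0)/den(0) = 4/3 = 1.333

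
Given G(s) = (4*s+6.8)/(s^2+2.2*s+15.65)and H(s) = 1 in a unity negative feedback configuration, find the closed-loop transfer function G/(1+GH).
Closed-loop T = G/(1+GH).
Numerator: G_num * H_den = 4*s + 6.8.
Denominator: G_den * H_den + G_num * H_num = (s^2 + 2.2*s + 15.65) + (4*s + 6.8) = s^2 + 6.2*s + 22.45.
T(s) = (4*s + 6.8)/(s^2 + 6.2*s + 22.45)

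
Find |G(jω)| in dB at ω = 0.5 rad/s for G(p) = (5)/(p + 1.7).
Substitute p = j*0.5: G(j0.5) = 2.70701 - 0.796178j.
|G(j0.5)| = sqrt(Re² + Im²) = 2.822.
20*log₁₀(2.822) = 9.01 dB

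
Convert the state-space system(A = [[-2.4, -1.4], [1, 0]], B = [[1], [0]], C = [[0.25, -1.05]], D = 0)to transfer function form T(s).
T(s) = C(sI - A)⁻¹B + D.
Characteristic polynomial det(sI - A) = s^2 + 2.4*s + 1.4.
Numerator from C·adj(sI-A)·B + D·det(sI-A) = 0.25*s - 1.05.
T(s) = (0.25*s - 1.05)/(s^2 + 2.4*s + 1.4)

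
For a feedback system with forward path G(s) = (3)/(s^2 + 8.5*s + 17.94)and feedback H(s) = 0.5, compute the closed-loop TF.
Closed-loop T = G/(1+GH).
Numerator: G_num * H_den = 3.
Denominator: G_den * H_den + G_num * H_num = (s^2 + 8.5*s + 17.94) + (1.5) = s^2 + 8.5*s + 19.44.
T(s) = (3)/(s^2 + 8.5*s + 19.44)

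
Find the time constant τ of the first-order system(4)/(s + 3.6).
First-order system: τ = -1/pole. Pole = -3.6. τ = -1/(-3.6) = 0.2778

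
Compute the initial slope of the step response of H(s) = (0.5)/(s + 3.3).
IVT: y'(0⁺) = lim_{s→∞} s²·Y(s) = lim_{s→∞} s·H(s).
deg(num) = 0, deg(den) = 1, relative degree = 1, so s·H(s) → (leading num)/(leading den) = 0.5/1 = 0.5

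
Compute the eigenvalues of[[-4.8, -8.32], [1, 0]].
Eigenvalues solve det(λI - A) = 0.
Characteristic polynomial: λ^2 + 4.8*λ + 8.32 = 0.
Roots: -2.4 + 1.6j, -2.4 - 1.6j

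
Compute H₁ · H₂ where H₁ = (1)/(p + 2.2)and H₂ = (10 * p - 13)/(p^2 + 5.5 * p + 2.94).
Series: H = H₁ · H₂ = (n₁·n₂)/(d₁·d₂).
Num: n₁·n₂ = 10*p - 13. Den: d₁·d₂ = p^3 + 7.7*p^2 + 15.04*p + 6.468.
H(p) = (10*p - 13)/(p^3 + 7.7*p^2 + 15.04*p + 6.468)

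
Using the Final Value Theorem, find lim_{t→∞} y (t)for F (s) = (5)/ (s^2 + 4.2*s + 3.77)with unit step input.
FVT: lim_{t→∞} y(t) = lim_{s→0} s*Y(s) where Y(s) = F(s)/s.
= lim_{s→0} F(s) = F(0) = num(0)/den(0) = 5/3.77 = 1.326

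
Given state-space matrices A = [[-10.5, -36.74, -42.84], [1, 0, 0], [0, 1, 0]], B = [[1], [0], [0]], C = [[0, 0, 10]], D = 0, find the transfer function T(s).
T(s) = C(sI - A)⁻¹B + D.
Characteristic polynomial det(sI - A) = s^3 + 10.5*s^2 + 36.74*s + 42.84.
Numerator from C·adj(sI-A)·B + D·det(sI-A) = 10.
T(s) = (10)/(s^3 + 10.5*s^2 + 36.74*s + 42.84)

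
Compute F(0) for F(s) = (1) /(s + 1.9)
DC gain = F(0) = num(0)/den(0) = 1/1.9 = 0.5263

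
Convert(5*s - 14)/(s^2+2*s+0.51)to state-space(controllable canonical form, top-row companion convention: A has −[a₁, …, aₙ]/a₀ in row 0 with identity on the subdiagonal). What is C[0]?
Reachable canonical form: C = numerator coefficients (right-aligned, zero-padded to length n).
num = 5*s - 14, C = [[5, -14]].
C[0] = 5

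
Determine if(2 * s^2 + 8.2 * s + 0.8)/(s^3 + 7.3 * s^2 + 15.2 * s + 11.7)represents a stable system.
Denominator: s^3 + 7.3*s^2 + 15.2*s + 11.7 = (s + 4.5)(s^2 + 2.8*s + 2.6). Poles: -1.4 + 0.8j, -1.4 - 0.8j, -4.5. All Re(p)<0: Yes (stable)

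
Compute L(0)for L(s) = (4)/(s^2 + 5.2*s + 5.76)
DC gain = L(0) = num(0)/den(0) = 4/5.76 = 0.6944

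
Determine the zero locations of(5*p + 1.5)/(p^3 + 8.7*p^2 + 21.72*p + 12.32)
Set numerator = 0: 5*p + 1.5 = 0 → Zeros: -0.3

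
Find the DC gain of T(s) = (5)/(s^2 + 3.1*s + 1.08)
DC gain = T(0) = num(0)/den(0) = 5/1.08 = 4.63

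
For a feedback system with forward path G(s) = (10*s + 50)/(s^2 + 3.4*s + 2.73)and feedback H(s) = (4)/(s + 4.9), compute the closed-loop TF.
Closed-loop T = G/(1+GH).
Numerator: G_num * H_den = 10*s^2 + 99*s + 245.
Denominator: G_den * H_den + G_num * H_num = (s^3 + 8.3*s^2 + 19.39*s + 13.377) + (40*s + 200) = s^3 + 8.3*s^2 + 59.39*s + 213.377.
T(s) = (10*s^2 + 99*s + 245)/(s^3 + 8.3*s^2 + 59.39*s + 213.377)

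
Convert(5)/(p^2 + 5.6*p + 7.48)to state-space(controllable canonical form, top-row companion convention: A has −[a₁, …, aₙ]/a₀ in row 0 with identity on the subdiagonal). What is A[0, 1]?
Reachable canonical form for den = p^2 + 5.6*p + 7.48: top row of A = -[a₁,a₂,...,aₙ]/a₀, ones on the subdiagonal, zeros elsewhere.
A = [[-5.6, -7.48], [1, 0]].
A[0,1] = -7.48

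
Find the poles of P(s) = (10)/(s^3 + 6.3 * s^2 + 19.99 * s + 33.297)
Set denominator = 0: s^3 + 6.3*s^2 + 19.99*s + 33.297 = (s + 3.3)(s^2 + 3*s + 10.09) = 0 → Poles: -1.5 + 2.8j, -1.5 - 2.8j, -3.3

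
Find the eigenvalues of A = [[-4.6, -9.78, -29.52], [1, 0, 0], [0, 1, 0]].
Eigenvalues solve det(λI - A) = 0.
Characteristic polynomial: λ^3 + 4.6*λ^2 + 9.78*λ + 29.52 = 0.
Factor: (λ + 4)(λ^2 + 0.6*λ + 7.38) = 0.
Roots: -0.3 + 2.7j, -0.3 - 2.7j, -4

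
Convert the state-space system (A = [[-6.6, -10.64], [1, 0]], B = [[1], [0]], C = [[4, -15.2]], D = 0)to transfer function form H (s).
H(s) = C(sI - A)⁻¹B + D.
Characteristic polynomial det(sI - A) = s^2 + 6.6*s + 10.64.
Numerator from C·adj(sI-A)·B + D·det(sI-A) = 4*s - 15.2.
H(s) = (4*s - 15.2)/(s^2 + 6.6*s + 10.64)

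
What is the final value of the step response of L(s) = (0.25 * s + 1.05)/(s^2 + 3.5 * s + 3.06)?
FVT: lim_{t→∞} y(t) = lim_{s→0} s*Y(s) where Y(s) = L(s)/s.
= lim_{s→0} L(s) = L(0) = num(0)/den(0) = 1.05/3.06 = 0.3431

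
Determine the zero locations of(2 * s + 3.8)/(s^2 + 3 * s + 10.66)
Set numerator = 0: 2*s + 3.8 = 0 → Zeros: -1.9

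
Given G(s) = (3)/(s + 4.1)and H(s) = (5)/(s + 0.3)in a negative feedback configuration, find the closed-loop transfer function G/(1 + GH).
Closed-loop T = G/(1+GH).
Numerator: G_num * H_den = 3*s + 0.9.
Denominator: G_den * H_den + G_num * H_num = (s^2 + 4.4*s + 1.23) + (15) = s^2 + 4.4*s + 16.23.
T(s) = (3*s + 0.9)/(s^2 + 4.4*s + 16.23)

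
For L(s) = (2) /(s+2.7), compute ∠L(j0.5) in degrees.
Substitute s = j*0.5: L(j0.5) = 0.71618 - 0.132626j.
∠L(j0.5) = atan2(Im, Re) = atan2(-0.132626, 0.71618) = -10.49°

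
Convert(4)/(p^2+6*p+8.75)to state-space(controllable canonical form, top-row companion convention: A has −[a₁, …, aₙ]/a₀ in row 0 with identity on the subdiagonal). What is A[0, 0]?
Reachable canonical form for den = p^2 + 6*p + 8.75: top row of A = -[a₁,a₂,...,aₙ]/a₀, ones on the subdiagonal, zeros elsewhere.
A = [[-6, -8.75], [1, 0]].
A[0,0] = -6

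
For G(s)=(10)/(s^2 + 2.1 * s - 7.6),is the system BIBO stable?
Denominator: s^2 + 2.1*s - 7.6 = (s - 1.9)(s + 4). Poles: -4, 1.9. All Re(p)<0: No (unstable)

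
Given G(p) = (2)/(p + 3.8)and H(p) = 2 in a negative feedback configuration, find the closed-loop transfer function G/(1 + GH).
Closed-loop T = G/(1+GH).
Numerator: G_num * H_den = 2.
Denominator: G_den * H_den + G_num * H_num = (p + 3.8) + (4) = p + 7.8.
T(p) = (2)/(p + 7.8)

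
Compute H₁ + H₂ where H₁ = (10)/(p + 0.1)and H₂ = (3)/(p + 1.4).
Parallel: H = H₁ + H₂ = (n₁·d₂ + n₂·d₁)/(d₁·d₂).
n₁·d₂ = 10*p + 14. n₂·d₁ = 3*p + 0.3. Sum = 13*p + 14.3. d₁·d₂ = p^2 + 1.5*p + 0.14.
H(p) = (13*p + 14.3)/(p^2 + 1.5*p + 0.14)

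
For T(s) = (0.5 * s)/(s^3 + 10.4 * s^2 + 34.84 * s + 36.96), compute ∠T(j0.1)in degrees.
Substitute s = j*0.1: T(j0.1) = 0.000127071 + 0.00134462j.
∠T(j0.1) = atan2(Im, Re) = atan2(0.00134462, 0.000127071) = 84.60°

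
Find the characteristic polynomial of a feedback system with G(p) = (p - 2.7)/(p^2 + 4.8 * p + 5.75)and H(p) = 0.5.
Characteristic poly = G_den * H_den + G_num * H_num = (p^2 + 4.8*p + 5.75) + (0.5*p - 1.35) = p^2 + 5.3*p + 4.4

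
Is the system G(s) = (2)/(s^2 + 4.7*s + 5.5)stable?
Denominator: s^2 + 4.7*s + 5.5 = (s + 2.2)(s + 2.5). Poles: -2.2, -2.5. All Re(p)<0: Yes (stable)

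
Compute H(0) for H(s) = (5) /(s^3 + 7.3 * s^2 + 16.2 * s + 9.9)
DC gain = H(0) = num(0)/den(0) = 5/9.9 = 0.5051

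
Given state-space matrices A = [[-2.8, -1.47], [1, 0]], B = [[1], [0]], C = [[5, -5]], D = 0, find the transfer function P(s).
P(s) = C(sI - A)⁻¹B + D.
Characteristic polynomial det(sI - A) = s^2 + 2.8*s + 1.47.
Numerator from C·adj(sI-A)·B + D·det(sI-A) = 5*s - 5.
P(s) = (5*s - 5)/(s^2 + 2.8*s + 1.47)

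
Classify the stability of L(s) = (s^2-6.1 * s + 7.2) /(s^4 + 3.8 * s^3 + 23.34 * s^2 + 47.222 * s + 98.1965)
Denominator: s^4 + 3.8*s^3 + 23.34*s^2 + 47.222*s + 98.1965 = (s^2 + 3*s + 7.09)(s^2 + 0.8*s + 13.85). Poles: -0.4 + 3.7j, -0.4 - 3.7j, -1.5 + 2.2j, -1.5 - 2.2j. Stable (all poles in LHP)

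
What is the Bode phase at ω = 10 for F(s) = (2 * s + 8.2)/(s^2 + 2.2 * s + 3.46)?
Substitute s = j*10: F(j10) = -0.0358659 - 0.215341j.
∠F(j10) = atan2(Im, Re) = atan2(-0.215341, -0.0358659) = -99.46°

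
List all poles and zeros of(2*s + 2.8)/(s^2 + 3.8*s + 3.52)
Set denominator = 0: s^2 + 3.8*s + 3.52 = (s + 1.6)(s + 2.2) = 0 → Poles: -1.6, -2.2
Set numerator = 0: 2*s + 2.8 = 0 → Zeros: -1.4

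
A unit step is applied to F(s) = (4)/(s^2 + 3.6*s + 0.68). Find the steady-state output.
FVT: lim_{t→∞} y(t) = lim_{s→0} s*Y(s) where Y(s) = F(s)/s.
= lim_{s→0} F(s) = F(0) = num(0)/den(0) = 4/0.68 = 5.882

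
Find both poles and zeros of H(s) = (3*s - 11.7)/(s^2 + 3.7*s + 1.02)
Set denominator = 0: s^2 + 3.7*s + 1.02 = (s + 3.4)(s + 0.3) = 0 → Poles: -0.3, -3.4
Set numerator = 0: 3*s - 11.7 = 0 → Zeros: 3.9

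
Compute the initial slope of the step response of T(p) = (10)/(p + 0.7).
IVT: y'(0⁺) = lim_{p→∞} p²·Y(p) = lim_{p→∞} p·T(p).
deg(num) = 0, deg(den) = 1, relative degree = 1, so p·T(p) → (leading num)/(leading den) = 10/1 = 10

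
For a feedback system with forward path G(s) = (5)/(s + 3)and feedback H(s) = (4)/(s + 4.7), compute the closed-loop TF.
Closed-loop T = G/(1+GH).
Numerator: G_num * H_den = 5*s + 23.5.
Denominator: G_den * H_den + G_num * H_num = (s^2 + 7.7*s + 14.1) + (20) = s^2 + 7.7*s + 34.1.
T(s) = (5*s + 23.5)/(s^2 + 7.7*s + 34.1)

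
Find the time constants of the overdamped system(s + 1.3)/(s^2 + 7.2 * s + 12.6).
Overdamped: real poles at -3, -4.2. τ = -1/pole → τ₁ = 0.3333, τ₂ = 0.2381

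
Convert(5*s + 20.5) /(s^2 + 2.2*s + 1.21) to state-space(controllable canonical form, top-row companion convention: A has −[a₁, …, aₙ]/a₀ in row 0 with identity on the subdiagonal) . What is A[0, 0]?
Reachable canonical form for den = s^2 + 2.2*s + 1.21: top row of A = -[a₁,a₂,...,aₙ]/a₀, ones on the subdiagonal, zeros elsewhere.
A = [[-2.2, -1.21], [1, 0]].
A[0,0] = -2.2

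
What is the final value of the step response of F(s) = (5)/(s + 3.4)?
FVT: lim_{t→∞} y(t) = lim_{s→0} s*Y(s) where Y(s) = F(s)/s.
= lim_{s→0} F(s) = F(0) = num(0)/den(0) = 5/3.4 = 1.471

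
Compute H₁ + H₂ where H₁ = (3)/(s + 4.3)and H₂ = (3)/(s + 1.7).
Parallel: H = H₁ + H₂ = (n₁·d₂ + n₂·d₁)/(d₁·d₂).
n₁·d₂ = 3*s + 5.1. n₂·d₁ = 3*s + 12.9. Sum = 6*s + 18. d₁·d₂ = s^2 + 6*s + 7.31.
H(s) = (6*s + 18)/(s^2 + 6*s + 7.31)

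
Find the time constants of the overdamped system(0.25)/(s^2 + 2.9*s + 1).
Overdamped: real poles at -0.4, -2.5. τ = -1/pole → τ₁ = 2.5, τ₂ = 0.4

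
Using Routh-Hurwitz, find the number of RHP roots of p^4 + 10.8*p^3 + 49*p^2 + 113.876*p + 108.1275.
Routh array:
p^4: [1, 49, 108.1275]; p^3: [10.8, 113.876]; p^2: [38.4559, 108.1275]; p^1: [83.5094]; p^0: [108.1275]
First column: [1, 10.8, 38.4559, 83.5094, 108.1275]. Sign changes = RHP roots = 0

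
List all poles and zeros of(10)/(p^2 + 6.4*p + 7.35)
Set denominator = 0: p^2 + 6.4*p + 7.35 = (p + 4.9)(p + 1.5) = 0 → Poles: -1.5, -4.9
Numerator is a nonzero constant (10) → Zeros: none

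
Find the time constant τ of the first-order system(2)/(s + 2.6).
First-order system: τ = -1/pole. Pole = -2.6. τ = -1/(-2.6) = 0.3846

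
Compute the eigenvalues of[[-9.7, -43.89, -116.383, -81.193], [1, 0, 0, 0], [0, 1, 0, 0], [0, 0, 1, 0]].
Eigenvalues solve det(λI - A) = 0.
Characteristic polynomial: λ^4 + 9.7*λ^3 + 43.89*λ^2 + 116.383*λ + 81.193 = 0.
Factor: (λ + 1)(λ + 4.9)(λ^2 + 3.8*λ + 16.57) = 0.
Roots: -1, -1.9 + 3.6j, -1.9 - 3.6j, -4.9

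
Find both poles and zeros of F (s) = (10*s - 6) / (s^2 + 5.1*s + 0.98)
Set denominator = 0: s^2 + 5.1*s + 0.98 = (s + 0.2)(s + 4.9) = 0 → Poles: -0.2, -4.9
Set numerator = 0: 10*s - 6 = 0 → Zeros: 0.6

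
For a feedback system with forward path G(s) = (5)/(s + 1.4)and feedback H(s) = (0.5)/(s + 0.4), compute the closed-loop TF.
Closed-loop T = G/(1+GH).
Numerator: G_num * H_den = 5*s + 2.
Denominator: G_den * H_den + G_num * H_num = (s^2 + 1.8*s + 0.56) + (2.5) = s^2 + 1.8*s + 3.06.
T(s) = (5*s + 2)/(s^2 + 1.8*s + 3.06)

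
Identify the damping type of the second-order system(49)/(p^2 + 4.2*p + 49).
Standard form: ωn²/(p²+2ζωn·p+ωn²) gives ωn=7, ζ=0.3.
Underdamped (ζ = 0.3 < 1)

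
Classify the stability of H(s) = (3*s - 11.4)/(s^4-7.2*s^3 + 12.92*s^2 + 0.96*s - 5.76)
Denominator: s^4 - 7.2*s^3 + 12.92*s^2 + 0.96*s - 5.76 = (s - 4)(s - 3)(s + 0.6)(s - 0.8). Poles: -0.6, 0.8, 3, 4. Unstable (3 pole(s) in RHP)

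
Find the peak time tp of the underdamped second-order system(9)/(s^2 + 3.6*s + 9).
Standard form: ωn²/(s²+2ζωn·s+ωn²) → ωn = 3, ζ = 0.6.
ωd = ωn·√(1-ζ²) = 3·√(1-0.6²) = 2.4.
tp = π/ωd = π/2.4 = 1.309 s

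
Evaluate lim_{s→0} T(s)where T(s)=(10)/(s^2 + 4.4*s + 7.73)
DC gain = T(0) = num(0)/den(0) = 10/7.73 = 1.294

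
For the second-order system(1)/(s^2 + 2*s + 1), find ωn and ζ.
Standard form: ωn²/(s²+2ζωn·s+ωn²).
const=1=ωn² → ωn=1, s coeff=2=2ζωn → ζ=1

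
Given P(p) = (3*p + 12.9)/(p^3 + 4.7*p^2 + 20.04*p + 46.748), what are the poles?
Set denominator = 0: p^3 + 4.7*p^2 + 20.04*p + 46.748 = (p + 3.1)(p^2 + 1.6*p + 15.08) = 0 → Poles: -0.8 + 3.8j, -0.8 - 3.8j, -3.1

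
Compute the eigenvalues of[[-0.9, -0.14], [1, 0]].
Eigenvalues solve det(λI - A) = 0.
Characteristic polynomial: λ^2 + 0.9*λ + 0.14 = 0.
Factor: (λ + 0.2)(λ + 0.7) = 0.
Roots: -0.2, -0.7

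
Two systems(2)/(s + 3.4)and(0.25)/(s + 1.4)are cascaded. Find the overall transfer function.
Series: H = H₁ · H₂ = (n₁·n₂)/(d₁·d₂).
Num: n₁·n₂ = 0.5. Den: d₁·d₂ = s^2 + 4.8*s + 4.76.
H(s) = (0.5)/(s^2 + 4.8*s + 4.76)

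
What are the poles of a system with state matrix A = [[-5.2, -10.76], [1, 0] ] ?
Eigenvalues solve det(λI - A) = 0.
Characteristic polynomial: λ^2 + 5.2*λ + 10.76 = 0.
Roots: -2.6 + 2j, -2.6 - 2j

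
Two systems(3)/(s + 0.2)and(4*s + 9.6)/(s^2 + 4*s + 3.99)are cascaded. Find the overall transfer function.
Series: H = H₁ · H₂ = (n₁·n₂)/(d₁·d₂).
Num: n₁·n₂ = 12*s + 28.8. Den: d₁·d₂ = s^3 + 4.2*s^2 + 4.79*s + 0.798.
H(s) = (12*s + 28.8)/(s^3 + 4.2*s^2 + 4.79*s + 0.798)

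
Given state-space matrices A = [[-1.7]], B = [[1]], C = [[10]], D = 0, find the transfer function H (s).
H(s) = C(sI - A)⁻¹B + D.
Characteristic polynomial det(sI - A) = s + 1.7.
Numerator from C·adj(sI-A)·B + D·det(sI-A) = 10.
H(s) = (10)/(s + 1.7)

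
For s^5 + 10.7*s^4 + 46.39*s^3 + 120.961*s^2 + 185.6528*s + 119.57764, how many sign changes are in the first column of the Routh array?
Routh array:
s^5: [1, 46.39, 185.6528]; s^4: [10.7, 120.961, 119.57764]; s^3: [35.0852, 174.477]; s^2: [67.7504, 119.57764]; s^1: [112.553]; s^0: [119.57764]
First column: [1, 10.7, 35.0852, 67.7504, 112.553, 119.57764]. Sign changes = 0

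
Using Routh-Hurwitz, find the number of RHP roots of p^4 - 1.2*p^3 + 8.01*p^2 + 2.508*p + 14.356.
Routh array:
p^4: [1, 8.01, 14.356]; p^3: [-1.2, 2.508]; p^2: [10.1, 14.356]; p^1: [4.21366]; p^0: [14.356]
First column: [1, -1.2, 10.1, 4.21366, 14.356]. Sign changes = RHP roots = 2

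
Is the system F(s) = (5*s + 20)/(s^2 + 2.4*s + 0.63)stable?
Denominator: s^2 + 2.4*s + 0.63 = (s + 2.1)(s + 0.3). Poles: -0.3, -2.1. All Re(p)<0: Yes (stable)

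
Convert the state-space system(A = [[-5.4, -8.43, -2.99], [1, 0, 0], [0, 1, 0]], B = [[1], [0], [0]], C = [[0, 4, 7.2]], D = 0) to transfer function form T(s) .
T(s) = C(sI - A)⁻¹B + D.
Characteristic polynomial det(sI - A) = s^3 + 5.4*s^2 + 8.43*s + 2.99.
Numerator from C·adj(sI-A)·B + D·det(sI-A) = 4*s + 7.2.
T(s) = (4*s + 7.2)/(s^3 + 5.4*s^2 + 8.43*s + 2.99)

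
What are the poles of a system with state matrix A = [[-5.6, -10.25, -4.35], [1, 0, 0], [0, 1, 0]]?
Eigenvalues solve det(λI - A) = 0.
Characteristic polynomial: λ^3 + 5.6*λ^2 + 10.25*λ + 4.35 = 0.
Factor: (λ + 0.6)(λ^2 + 5*λ + 7.25) = 0.
Roots: -0.6, -2.5 + 1j, -2.5 - 1j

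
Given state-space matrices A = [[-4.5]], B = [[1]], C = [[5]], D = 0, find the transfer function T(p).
T(p) = C(pI - A)⁻¹B + D.
Characteristic polynomial det(pI - A) = p + 4.5.
Numerator from C·adj(pI-A)·B + D·det(pI-A) = 5.
T(p) = (5)/(p + 4.5)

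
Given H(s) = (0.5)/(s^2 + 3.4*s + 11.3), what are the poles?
Set denominator = 0: s^2 + 3.4*s + 11.3 = 0 → Poles: -1.7 + 2.9j, -1.7 - 2.9j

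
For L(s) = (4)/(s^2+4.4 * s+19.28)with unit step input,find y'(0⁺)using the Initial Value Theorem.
IVT: y'(0⁺) = lim_{s→∞} s²·Y(s) = lim_{s→∞} s·L(s).
deg(num) = 0, deg(den) = 2, relative degree = 2 ≥ 2, so s·L(s) → 0. Initial slope = 0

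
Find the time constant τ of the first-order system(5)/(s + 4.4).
First-order system: τ = -1/pole. Pole = -4.4. τ = -1/(-4.4) = 0.2273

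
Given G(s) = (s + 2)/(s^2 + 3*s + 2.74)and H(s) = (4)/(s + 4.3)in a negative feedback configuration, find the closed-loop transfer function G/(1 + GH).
Closed-loop T = G/(1+GH).
Numerator: G_num * H_den = s^2 + 6.3*s + 8.6.
Denominator: G_den * H_den + G_num * H_num = (s^3 + 7.3*s^2 + 15.64*s + 11.782) + (4*s + 8) = s^3 + 7.3*s^2 + 19.64*s + 19.782.
T(s) = (s^2 + 6.3*s + 8.6)/(s^3 + 7.3*s^2 + 19.64*s + 19.782)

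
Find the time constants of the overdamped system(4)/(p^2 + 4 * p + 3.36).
Overdamped: real poles at -2.8, -1.2. τ = -1/pole → τ₁ = 0.3571, τ₂ = 0.8333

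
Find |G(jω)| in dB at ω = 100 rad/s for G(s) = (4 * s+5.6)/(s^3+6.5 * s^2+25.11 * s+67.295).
Substitute s = j*100: G(j100) = -0.000399679 - 2.04035e-05j.
|G(j100)| = sqrt(Re² + Im²) = 0.0004002.
20*log₁₀(0.0004002) = -67.95 dB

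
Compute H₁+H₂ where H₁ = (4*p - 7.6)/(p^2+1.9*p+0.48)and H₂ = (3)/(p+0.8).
Parallel: H = H₁ + H₂ = (n₁·d₂ + n₂·d₁)/(d₁·d₂).
n₁·d₂ = 4*p^2 - 4.4*p - 6.08. n₂·d₁ = 3*p^2 + 5.7*p + 1.44. Sum = 7*p^2 + 1.3*p - 4.64. d₁·d₂ = p^3 + 2.7*p^2 + 2*p + 0.384.
H(p) = (7*p^2 + 1.3*p - 4.64)/(p^3 + 2.7*p^2 + 2*p + 0.384)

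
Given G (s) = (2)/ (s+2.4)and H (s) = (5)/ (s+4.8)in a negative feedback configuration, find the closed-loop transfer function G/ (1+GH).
Closed-loop T = G/(1+GH).
Numerator: G_num * H_den = 2*s + 9.6.
Denominator: G_den * H_den + G_num * H_num = (s^2 + 7.2*s + 11.52) + (10) = s^2 + 7.2*s + 21.52.
T(s) = (2*s + 9.6)/(s^2 + 7.2*s + 21.52)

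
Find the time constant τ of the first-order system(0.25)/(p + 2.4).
First-order system: τ = -1/pole. Pole = -2.4. τ = -1/(-2.4) = 0.4167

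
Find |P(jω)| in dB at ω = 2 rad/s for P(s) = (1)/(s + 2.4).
Substitute s = j*2: P(j2) = 0.245902 - 0.204918j.
|P(j2)| = sqrt(Re² + Im²) = 0.3201.
20*log₁₀(0.3201) = -9.89 dB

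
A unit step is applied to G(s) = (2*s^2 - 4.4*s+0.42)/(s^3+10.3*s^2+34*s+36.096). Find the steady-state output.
FVT: lim_{t→∞} y(t) = lim_{s→0} s*Y(s) where Y(s) = G(s)/s.
= lim_{s→0} G(s) = G(0) = num(0)/den(0) = 0.42/36.096 = 0.01164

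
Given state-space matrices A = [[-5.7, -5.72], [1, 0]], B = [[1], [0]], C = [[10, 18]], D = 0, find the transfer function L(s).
L(s) = C(sI - A)⁻¹B + D.
Characteristic polynomial det(sI - A) = s^2 + 5.7*s + 5.72.
Numerator from C·adj(sI-A)·B + D·det(sI-A) = 10*s + 18.
L(s) = (10*s + 18)/(s^2 + 5.7*s + 5.72)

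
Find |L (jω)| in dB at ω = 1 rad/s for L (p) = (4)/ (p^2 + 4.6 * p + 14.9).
Substitute p = j*1: L(j1) = 0.259365 - 0.0858329j.
|L(j1)| = sqrt(Re² + Im²) = 0.2732.
20*log₁₀(0.2732) = -11.27 dB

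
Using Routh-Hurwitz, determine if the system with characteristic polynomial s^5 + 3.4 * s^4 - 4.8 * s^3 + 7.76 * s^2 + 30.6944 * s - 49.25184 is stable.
Routh array:
s^5: [1, -4.8, 30.6944]; s^4: [3.4, 7.76, -49.25184]; s^3: [-7.08235, 45.1802]; s^2: [29.4495, -49.25184]; s^1: [33.3356]; s^0: [-49.25184]
First column: [1, 3.4, -7.08235, 29.4495, 33.3356, -49.25184]. Sign changes = 3.
No, unstable (3 RHP root(s))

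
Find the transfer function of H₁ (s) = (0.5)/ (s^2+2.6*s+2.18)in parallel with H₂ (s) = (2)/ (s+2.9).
Parallel: H = H₁ + H₂ = (n₁·d₂ + n₂·d₁)/(d₁·d₂).
n₁·d₂ = 0.5*s + 1.45. n₂·d₁ = 2*s^2 + 5.2*s + 4.36. Sum = 2*s^2 + 5.7*s + 5.81. d₁·d₂ = s^3 + 5.5*s^2 + 9.72*s + 6.322.
H(s) = (2*s^2 + 5.7*s + 5.81)/(s^3 + 5.5*s^2 + 9.72*s + 6.322)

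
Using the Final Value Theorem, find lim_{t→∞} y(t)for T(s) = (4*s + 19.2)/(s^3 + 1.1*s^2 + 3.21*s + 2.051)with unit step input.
FVT: lim_{t→∞} y(t) = lim_{s→0} s*Y(s) where Y(s) = T(s)/s.
= lim_{s→0} T(s) = T(0) = num(0)/den(0) = 19.2/2.051 = 9.361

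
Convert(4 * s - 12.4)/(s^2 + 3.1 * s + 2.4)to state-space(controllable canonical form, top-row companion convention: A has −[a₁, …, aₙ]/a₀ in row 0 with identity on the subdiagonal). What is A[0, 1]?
Reachable canonical form for den = s^2 + 3.1*s + 2.4: top row of A = -[a₁,a₂,...,aₙ]/a₀, ones on the subdiagonal, zeros elsewhere.
A = [[-3.1, -2.4], [1, 0]].
A[0,1] = -2.4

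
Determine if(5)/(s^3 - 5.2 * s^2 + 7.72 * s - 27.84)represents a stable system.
Denominator: s^3 - 5.2*s^2 + 7.72*s - 27.84 = (s - 4.8)(s^2 - 0.4*s + 5.8). Poles: 0.2 + 2.4j, 0.2 - 2.4j, 4.8. All Re(p)<0: No (unstable)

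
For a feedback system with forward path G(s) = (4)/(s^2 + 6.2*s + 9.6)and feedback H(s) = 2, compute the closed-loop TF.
Closed-loop T = G/(1+GH).
Numerator: G_num * H_den = 4.
Denominator: G_den * H_den + G_num * H_num = (s^2 + 6.2*s + 9.6) + (8) = s^2 + 6.2*s + 17.6.
T(s) = (4)/(s^2 + 6.2*s + 17.6)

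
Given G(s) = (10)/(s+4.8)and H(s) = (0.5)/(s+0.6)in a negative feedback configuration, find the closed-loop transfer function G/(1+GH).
Closed-loop T = G/(1+GH).
Numerator: G_num * H_den = 10*s + 6.
Denominator: G_den * H_den + G_num * H_num = (s^2 + 5.4*s + 2.88) + (5) = s^2 + 5.4*s + 7.88.
T(s) = (10*s + 6)/(s^2 + 5.4*s + 7.88)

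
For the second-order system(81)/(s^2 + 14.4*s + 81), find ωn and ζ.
Standard form: ωn²/(s²+2ζωn·s+ωn²).
const=81=ωn² → ωn=9, s coeff=14.4=2ζωn → ζ=0.8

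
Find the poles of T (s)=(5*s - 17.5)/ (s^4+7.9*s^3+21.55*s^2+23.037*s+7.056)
Set denominator = 0: s^4 + 7.9*s^3 + 21.55*s^2 + 23.037*s + 7.056 = (s + 0.5)(s + 2.1)(s + 3.2)(s + 2.1) = 0 → Poles: -0.5, -2.1, -2.1, -3.2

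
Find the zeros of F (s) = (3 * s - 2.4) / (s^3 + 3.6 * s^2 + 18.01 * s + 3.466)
Set numerator = 0: 3*s - 2.4 = 0 → Zeros: 0.8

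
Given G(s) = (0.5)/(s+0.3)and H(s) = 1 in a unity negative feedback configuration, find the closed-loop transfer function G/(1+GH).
Closed-loop T = G/(1+GH).
Numerator: G_num * H_den = 0.5.
Denominator: G_den * H_den + G_num * H_num = (s + 0.3) + (0.5) = s + 0.8.
T(s) = (0.5)/(s + 0.8)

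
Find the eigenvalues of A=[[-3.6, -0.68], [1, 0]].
Eigenvalues solve det(λI - A) = 0.
Characteristic polynomial: λ^2 + 3.6*λ + 0.68 = 0.
Factor: (λ + 0.2)(λ + 3.4) = 0.
Roots: -0.2, -3.4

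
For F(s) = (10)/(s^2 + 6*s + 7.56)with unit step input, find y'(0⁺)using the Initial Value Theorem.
IVT: y'(0⁺) = lim_{s→∞} s²·Y(s) = lim_{s→∞} s·F(s).
deg(num) = 0, deg(den) = 2, relative degree = 2 ≥ 2, so s·F(s) → 0. Initial slope = 0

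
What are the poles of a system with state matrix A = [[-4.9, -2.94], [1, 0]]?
Eigenvalues solve det(λI - A) = 0.
Characteristic polynomial: λ^2 + 4.9*λ + 2.94 = 0.
Factor: (λ + 4.2)(λ + 0.7) = 0.
Roots: -0.7, -4.2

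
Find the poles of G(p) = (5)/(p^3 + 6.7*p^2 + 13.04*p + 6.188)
Set denominator = 0: p^3 + 6.7*p^2 + 13.04*p + 6.188 = (p + 2.6)(p + 0.7)(p + 3.4) = 0 → Poles: -0.7, -2.6, -3.4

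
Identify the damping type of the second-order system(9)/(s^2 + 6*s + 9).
Standard form: ωn²/(s²+2ζωn·s+ωn²) gives ωn=3, ζ=1.
Critically damped (ζ = 1)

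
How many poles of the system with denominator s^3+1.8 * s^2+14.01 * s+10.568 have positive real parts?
s^3 + 1.8*s^2 + 14.01*s + 10.568 = (s + 0.8)(s^2 + s + 13.21). Poles: -0.5 + 3.6j, -0.5 - 3.6j, -0.8. RHP poles (Re>0): 0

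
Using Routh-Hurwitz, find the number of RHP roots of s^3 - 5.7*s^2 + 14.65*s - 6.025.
Routh array:
s^3: [1, 14.65]; s^2: [-5.7, -6.025]; s^1: [13.593]; s^0: [-6.025]
First column: [1, -5.7, 13.593, -6.025]. Sign changes = RHP roots = 3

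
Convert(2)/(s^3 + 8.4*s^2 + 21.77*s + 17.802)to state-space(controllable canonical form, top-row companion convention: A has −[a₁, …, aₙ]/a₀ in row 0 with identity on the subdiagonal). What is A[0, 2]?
Reachable canonical form for den = s^3 + 8.4*s^2 + 21.77*s + 17.802: top row of A = -[a₁,a₂,...,aₙ]/a₀, ones on the subdiagonal, zeros elsewhere.
A = [[-8.4, -21.77, -17.802], [1, 0, 0], [0, 1, 0]].
A[0,2] = -17.802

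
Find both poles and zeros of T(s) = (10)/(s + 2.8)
Set denominator = 0: s + 2.8 = 0 → Poles: -2.8
Numerator is a nonzero constant (10) → Zeros: none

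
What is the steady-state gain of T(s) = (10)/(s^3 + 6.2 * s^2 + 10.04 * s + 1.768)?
DC gain = T(0) = num(0)/den(0) = 10/1.768 = 5.656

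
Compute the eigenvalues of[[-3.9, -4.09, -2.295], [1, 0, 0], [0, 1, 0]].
Eigenvalues solve det(λI - A) = 0.
Characteristic polynomial: λ^3 + 3.9*λ^2 + 4.09*λ + 2.295 = 0.
Factor: (λ + 2.7)(λ^2 + 1.2*λ + 0.85) = 0.
Roots: -0.6 + 0.7j, -0.6 - 0.7j, -2.7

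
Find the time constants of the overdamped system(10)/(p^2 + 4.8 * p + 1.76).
Overdamped: real poles at -4.4, -0.4. τ = -1/pole → τ₁ = 0.2273, τ₂ = 2.5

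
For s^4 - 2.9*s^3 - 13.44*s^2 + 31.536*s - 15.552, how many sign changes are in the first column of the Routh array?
Routh array:
s^4: [1, -13.44, -15.552]; s^3: [-2.9, 31.536]; s^2: [-2.56552, -15.552]; s^1: [49.1156]; s^0: [-15.552]
First column: [1, -2.9, -2.56552, 49.1156, -15.552]. Sign changes = 3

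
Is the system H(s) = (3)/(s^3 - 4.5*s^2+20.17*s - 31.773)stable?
Denominator: s^3 - 4.5*s^2 + 20.17*s - 31.773 = (s - 2.1)(s^2 - 2.4*s + 15.13). Poles: 1.2 + 3.7j, 1.2 - 3.7j, 2.1. All Re(p)<0: No (unstable)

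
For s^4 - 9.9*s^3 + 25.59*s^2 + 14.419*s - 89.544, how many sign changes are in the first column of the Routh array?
Routh array:
s^4: [1, 25.59, -89.544]; s^3: [-9.9, 14.419]; s^2: [27.0465, -89.544]; s^1: [-18.3574]; s^0: [-89.544]
First column: [1, -9.9, 27.0465, -18.3574, -89.544]. Sign changes = 3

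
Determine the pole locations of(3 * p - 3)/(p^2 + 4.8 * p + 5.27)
Set denominator = 0: p^2 + 4.8*p + 5.27 = (p + 3.1)(p + 1.7) = 0 → Poles: -1.7, -3.1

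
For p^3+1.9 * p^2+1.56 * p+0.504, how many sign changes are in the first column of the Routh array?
Routh array:
p^3: [1, 1.56]; p^2: [1.9, 0.504]; p^1: [1.29474]; p^0: [0.504]
First column: [1, 1.9, 1.29474, 0.504]. Sign changes = 0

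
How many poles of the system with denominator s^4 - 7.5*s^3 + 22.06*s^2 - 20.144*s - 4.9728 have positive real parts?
s^4 - 7.5*s^3 + 22.06*s^2 - 20.144*s - 4.9728 = (s - 2.1)(s + 0.2)(s^2 - 5.6*s + 11.84). Poles: -0.2, 2.1, 2.8 + 2j, 2.8 - 2j. RHP poles (Re>0): 3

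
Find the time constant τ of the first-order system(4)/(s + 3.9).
First-order system: τ = -1/pole. Pole = -3.9. τ = -1/(-3.9) = 0.2564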